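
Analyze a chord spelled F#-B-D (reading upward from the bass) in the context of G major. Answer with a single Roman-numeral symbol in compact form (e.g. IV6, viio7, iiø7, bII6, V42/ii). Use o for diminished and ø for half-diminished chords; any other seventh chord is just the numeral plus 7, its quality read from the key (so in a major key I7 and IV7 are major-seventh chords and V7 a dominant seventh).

Stacked in thirds the chord is B-D-F#: a minor triad on B.
In G major, B is the mediant; the diatonic minor triad there is iii.
With F# in the bass the chord is in second inversion, so the figured bass is 64.

iii64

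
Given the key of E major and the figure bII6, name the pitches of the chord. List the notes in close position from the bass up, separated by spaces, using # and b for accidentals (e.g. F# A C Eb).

A C F

Scale degree 2 in E major is F#; lowering it a half step gives F. bII6 is the Neapolitan sixth — a major triad on the lowered second degree, here in its customary first inversion.
So the chord is F-A-C.
The figured bass 6 indicates first inversion, placing the third (A) in the bass: A-C-F.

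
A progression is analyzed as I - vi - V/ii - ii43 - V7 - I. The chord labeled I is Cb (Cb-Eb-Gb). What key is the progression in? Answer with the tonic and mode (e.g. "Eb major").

Cb major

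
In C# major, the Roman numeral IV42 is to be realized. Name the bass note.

E#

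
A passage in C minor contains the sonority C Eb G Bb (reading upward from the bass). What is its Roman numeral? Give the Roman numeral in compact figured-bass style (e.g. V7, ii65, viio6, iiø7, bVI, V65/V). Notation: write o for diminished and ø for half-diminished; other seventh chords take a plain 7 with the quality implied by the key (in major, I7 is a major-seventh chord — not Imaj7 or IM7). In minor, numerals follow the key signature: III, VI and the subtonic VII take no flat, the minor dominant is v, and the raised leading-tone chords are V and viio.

i7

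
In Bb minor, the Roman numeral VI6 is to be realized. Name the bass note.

VI in Bb minor has root Gb; the chord is Gb-Bb-Db.
The figure 6 means first inversion — the third is in the bass.

Bb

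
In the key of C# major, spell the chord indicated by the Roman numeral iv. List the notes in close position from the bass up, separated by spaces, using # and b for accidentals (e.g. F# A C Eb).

iv is the minor subdominant, borrowed from the parallel minor. In C# major that root is F#.
So the chord is F#-A-C#.

F# A C#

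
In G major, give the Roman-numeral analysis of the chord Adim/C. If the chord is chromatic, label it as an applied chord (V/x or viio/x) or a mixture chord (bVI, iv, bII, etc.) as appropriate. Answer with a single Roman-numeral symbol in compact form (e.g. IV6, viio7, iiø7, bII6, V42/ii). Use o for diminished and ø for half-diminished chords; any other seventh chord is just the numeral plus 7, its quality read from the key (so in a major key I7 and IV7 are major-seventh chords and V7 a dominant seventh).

iio6

Stacked in thirds the chord is A-C-Eb: a diminished triad on A.
A is the second degree of G major. This is the diminished supertonic triad, borrowed from the parallel minor.
With C in the bass the chord is in first inversion, so the figured bass is 6.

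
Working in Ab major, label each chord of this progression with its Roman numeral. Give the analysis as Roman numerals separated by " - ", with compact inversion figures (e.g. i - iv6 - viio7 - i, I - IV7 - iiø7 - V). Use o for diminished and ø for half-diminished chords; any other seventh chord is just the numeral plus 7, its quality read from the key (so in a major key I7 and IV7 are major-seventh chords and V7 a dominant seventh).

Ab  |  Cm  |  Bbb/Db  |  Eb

I - iii - bII6 - V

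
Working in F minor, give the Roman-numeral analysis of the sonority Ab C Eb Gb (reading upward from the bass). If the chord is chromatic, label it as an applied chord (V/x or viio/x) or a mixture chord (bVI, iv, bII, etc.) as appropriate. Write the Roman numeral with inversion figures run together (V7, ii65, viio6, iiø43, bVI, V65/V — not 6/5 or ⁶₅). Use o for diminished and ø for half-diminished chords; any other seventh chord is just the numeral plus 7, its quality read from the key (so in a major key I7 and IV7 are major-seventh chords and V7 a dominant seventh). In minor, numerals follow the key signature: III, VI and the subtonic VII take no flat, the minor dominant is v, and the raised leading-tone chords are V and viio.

V7/VI

Stacked in thirds the chord is Ab-C-Eb-Gb: a dominant seventh chord on Ab.
Ab is not a diatonic chord root with this quality in F minor, but it lies a perfect fifth above Db (VI), so the chord functions as an applied dominant of VI.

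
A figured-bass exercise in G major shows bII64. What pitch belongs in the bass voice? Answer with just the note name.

Eb

bII in G major has root Ab; the chord is Ab-C-Eb.
The figure 64 means second inversion — the fifth is in the bass.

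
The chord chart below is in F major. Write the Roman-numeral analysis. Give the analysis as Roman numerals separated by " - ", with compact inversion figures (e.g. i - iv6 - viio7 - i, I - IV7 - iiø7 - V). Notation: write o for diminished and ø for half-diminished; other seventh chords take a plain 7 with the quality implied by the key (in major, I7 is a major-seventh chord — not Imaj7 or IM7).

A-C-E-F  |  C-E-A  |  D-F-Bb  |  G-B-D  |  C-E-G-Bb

A-C-E-F: major seventh chord on F = scale degree 1 → I65.
C-E-A: minor triad on A = scale degree 3 → iii6.
D-F-Bb: major triad on Bb = scale degree 4 → IV6.
G-B-D: a major triad on G, the applied dominant of V → V/V.
C-E-G-Bb: root C is the dominant; dominant seventh chord there is V7.

I65 - iii6 - IV6 - V/V - V7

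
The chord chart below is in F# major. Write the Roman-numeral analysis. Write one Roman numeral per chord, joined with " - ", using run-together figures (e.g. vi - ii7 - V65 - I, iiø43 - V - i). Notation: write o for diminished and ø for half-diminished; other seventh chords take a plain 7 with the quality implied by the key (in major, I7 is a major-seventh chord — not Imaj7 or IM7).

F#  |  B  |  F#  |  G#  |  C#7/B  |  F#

I - IV - I - V/V - V42 - I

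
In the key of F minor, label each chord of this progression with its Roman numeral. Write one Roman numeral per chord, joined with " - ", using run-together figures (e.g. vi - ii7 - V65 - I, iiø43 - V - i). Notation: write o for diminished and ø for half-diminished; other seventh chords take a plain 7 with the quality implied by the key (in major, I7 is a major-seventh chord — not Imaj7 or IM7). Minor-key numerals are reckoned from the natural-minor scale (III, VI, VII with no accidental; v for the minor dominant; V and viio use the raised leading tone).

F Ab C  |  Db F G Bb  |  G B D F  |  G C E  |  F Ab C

i - iiø43 - V7/V - V64 - i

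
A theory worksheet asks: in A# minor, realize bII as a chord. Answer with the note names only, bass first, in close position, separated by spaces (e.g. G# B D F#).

B D# F#

Scale degree 2 in A# minor is B#; lowering it a half step gives B. bII is the Neapolitan chord — a major triad on the lowered second degree.
So the chord is B-D#-F#.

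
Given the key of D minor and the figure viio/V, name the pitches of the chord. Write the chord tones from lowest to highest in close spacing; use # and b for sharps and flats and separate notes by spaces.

G# B D

viio/V is a secondary leading-tone chord. The target V is A in D minor; the applied chord is rooted a semitone below, on G#.
Building a diminished triad on G# gives G#-B-D.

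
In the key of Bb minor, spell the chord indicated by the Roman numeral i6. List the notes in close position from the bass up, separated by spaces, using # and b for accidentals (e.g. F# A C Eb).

In Bb minor, the tonic is Bb, and the diatonic chord built there is a minor triad.
That chord is spelled Bb-Db-F.
With the 6 figure the chord is in first inversion; from the bass Db upward in close position it reads Db-F-Bb.

Db F Bb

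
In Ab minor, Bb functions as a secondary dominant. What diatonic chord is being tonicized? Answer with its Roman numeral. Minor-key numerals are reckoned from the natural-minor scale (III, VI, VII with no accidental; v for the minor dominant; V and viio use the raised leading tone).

V

The chord is a major triad on Bb.
A dominant resolves down a perfect fifth: Bb → Eb. In Ab minor, Eb is scale degree 5, i.e. V.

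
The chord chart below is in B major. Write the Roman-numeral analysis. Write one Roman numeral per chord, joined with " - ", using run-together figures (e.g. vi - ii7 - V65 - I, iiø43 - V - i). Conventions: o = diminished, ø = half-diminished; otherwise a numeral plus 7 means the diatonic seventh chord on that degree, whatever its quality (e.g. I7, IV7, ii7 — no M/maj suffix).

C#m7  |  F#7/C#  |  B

C#m7: root C# is the supertonic; minor seventh chord there is ii7.
F#7/C#: dominant seventh chord on F# = scale degree 5 → V43.
B has root B, degree 1 in B major, so I.

ii7 - V43 - I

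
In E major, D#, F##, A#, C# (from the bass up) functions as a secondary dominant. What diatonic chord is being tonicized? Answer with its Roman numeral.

iii

The chord is a dominant seventh chord on D#.
A dominant resolves down a perfect fifth: D# → G#. In E major, G# is scale degree 3, i.e. iii.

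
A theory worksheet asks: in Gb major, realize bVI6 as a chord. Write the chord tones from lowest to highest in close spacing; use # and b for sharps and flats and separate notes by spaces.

Scale degree 6 in Gb major is Eb; lowering it a half step gives Ebb. bVI6 is a major triad on the lowered sixth degree, borrowed from the parallel minor.
So the chord is Ebb-Gb-Bbb.
The figured bass 6 indicates first inversion, placing the third (Gb) in the bass: Gb-Bbb-Ebb.

Gb Bbb Ebb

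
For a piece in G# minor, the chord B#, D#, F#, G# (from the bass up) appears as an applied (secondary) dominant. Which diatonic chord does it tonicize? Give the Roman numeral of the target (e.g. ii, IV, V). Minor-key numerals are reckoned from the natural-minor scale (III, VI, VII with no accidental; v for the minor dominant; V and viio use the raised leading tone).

iv

The chord is a dominant seventh chord on G#.
A dominant resolves down a perfect fifth: G# → C#. In G# minor, C# is scale degree 4, i.e. iv.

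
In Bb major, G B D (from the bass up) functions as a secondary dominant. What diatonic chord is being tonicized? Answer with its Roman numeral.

ii

The chord is a major triad on G.
A dominant resolves down a perfect fifth: G → C. In Bb major, C is scale degree 2, i.e. ii.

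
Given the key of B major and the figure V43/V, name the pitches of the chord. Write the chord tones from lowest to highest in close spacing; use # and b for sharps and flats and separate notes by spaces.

The slash means an applied dominant: we want the dominant of V. In B major, V is F# major, and its dominant is built on C#.
Building a dominant seventh chord on C# gives C#-E#-G#-B.
With the 43 figure the chord is in second inversion; from the bass G# upward in close position it reads G#-B-C#-E#.

G# B C# E#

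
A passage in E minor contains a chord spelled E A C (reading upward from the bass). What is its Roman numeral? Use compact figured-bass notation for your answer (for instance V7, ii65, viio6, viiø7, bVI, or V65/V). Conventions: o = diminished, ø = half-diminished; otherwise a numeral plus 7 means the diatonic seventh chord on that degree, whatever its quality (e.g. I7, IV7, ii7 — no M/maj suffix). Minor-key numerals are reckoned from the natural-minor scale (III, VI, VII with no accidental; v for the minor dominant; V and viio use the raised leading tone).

iv64

Stacked in thirds the chord is A-C-E: a minor triad on A.
A is scale degree 4 in E minor, and a minor triad on that degree is written iv.
With E in the bass the chord is in second inversion, so the figured bass is 64.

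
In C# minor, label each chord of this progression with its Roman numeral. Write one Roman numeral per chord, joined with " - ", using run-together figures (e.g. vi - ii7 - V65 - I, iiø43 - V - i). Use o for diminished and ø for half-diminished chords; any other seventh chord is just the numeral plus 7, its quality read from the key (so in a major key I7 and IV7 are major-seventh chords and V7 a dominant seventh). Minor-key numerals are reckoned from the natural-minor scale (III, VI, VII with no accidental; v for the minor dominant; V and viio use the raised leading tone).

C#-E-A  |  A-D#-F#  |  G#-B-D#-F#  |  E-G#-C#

VI6 - iio64 - v7 - i6

C#-E-A: root A is the submediant; major triad there is VI6.
A-D#-F# has root D#, degree 2 in C# minor, so iio64.
G#-B-D#-F# has root G#, degree 5 in C# minor, so v7.
E-G#-C# has root C#, degree 1 in C# minor, so i6.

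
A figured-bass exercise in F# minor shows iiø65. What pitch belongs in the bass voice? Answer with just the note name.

B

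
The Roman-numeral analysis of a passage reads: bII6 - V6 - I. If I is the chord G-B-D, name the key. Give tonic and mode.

G major

The anchor chord is a major triad on G, labeled I.
If G is scale degree 1 and the mode makes that degree carry a major triad, the tonic is G and the mode is major.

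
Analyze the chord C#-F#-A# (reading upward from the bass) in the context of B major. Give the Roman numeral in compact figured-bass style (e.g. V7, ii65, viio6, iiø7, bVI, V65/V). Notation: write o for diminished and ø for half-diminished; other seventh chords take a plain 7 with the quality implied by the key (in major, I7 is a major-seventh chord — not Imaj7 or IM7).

Stacked in thirds the chord is F#-A#-C#: a major triad on F#.
In B major, F# is the dominant; the diatonic major triad there is V.
With C# in the bass the chord is in second inversion, so the figured bass is 64.

V64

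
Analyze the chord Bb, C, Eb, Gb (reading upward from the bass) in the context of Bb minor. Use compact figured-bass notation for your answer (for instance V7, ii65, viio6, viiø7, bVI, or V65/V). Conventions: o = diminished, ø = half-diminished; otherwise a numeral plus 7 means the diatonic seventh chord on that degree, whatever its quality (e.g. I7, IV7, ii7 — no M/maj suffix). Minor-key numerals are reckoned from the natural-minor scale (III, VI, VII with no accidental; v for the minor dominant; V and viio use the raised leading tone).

iiø42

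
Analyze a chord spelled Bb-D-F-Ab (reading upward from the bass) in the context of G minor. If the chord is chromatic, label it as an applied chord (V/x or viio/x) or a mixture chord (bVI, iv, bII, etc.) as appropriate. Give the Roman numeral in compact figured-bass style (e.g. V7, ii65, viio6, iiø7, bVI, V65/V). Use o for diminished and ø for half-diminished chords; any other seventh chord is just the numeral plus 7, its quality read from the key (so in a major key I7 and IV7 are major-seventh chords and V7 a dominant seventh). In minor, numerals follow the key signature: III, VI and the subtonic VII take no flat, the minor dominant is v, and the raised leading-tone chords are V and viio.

V7/VI

Stacked in thirds the chord is Bb-D-F-Ab: a dominant seventh chord on Bb.
Bb is not a diatonic chord root with this quality in G minor, but it lies a perfect fifth above Eb (VI), so the chord functions as an applied dominant of VI.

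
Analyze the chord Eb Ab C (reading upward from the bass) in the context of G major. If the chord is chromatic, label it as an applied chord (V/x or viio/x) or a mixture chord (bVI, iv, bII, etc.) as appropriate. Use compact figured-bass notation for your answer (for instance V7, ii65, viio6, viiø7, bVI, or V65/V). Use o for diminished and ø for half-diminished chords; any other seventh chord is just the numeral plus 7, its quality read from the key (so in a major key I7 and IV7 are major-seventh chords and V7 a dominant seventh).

bII64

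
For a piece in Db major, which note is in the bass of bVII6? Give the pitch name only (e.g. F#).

Eb

bVII in Db major has root Cb; the chord is Cb-Eb-Gb.
The figure 6 means first inversion — the third is in the bass.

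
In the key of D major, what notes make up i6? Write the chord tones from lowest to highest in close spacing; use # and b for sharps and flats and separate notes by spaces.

F A D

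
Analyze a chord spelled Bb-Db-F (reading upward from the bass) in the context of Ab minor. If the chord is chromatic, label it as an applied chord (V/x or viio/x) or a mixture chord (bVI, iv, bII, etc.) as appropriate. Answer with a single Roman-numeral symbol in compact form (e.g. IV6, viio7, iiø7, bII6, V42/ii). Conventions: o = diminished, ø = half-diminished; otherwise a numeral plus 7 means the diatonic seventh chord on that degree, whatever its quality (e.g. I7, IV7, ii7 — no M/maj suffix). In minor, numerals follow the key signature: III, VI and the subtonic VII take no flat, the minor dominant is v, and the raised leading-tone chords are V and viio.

ii

Stacked in thirds the chord is Bb-Db-F: a minor triad on Bb.
Bb is the second degree of Ab minor. This is the minor supertonic, borrowed from the parallel major (the Dorian ii).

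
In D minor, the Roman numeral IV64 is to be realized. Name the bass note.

IV in D minor has root G; the chord is G-B-D.
The figure 64 means second inversion — the fifth is in the bass.

D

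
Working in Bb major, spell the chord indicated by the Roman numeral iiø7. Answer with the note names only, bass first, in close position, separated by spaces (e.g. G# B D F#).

Scale degree 2 in Bb major is C; here the chord built on it is altered to a half-diminished seventh chord. iiø7 is the half-diminished supertonic seventh, borrowed from the parallel minor.
So the chord is C-Eb-Gb-Bb, a half-diminished seventh chord.

C Eb Gb Bb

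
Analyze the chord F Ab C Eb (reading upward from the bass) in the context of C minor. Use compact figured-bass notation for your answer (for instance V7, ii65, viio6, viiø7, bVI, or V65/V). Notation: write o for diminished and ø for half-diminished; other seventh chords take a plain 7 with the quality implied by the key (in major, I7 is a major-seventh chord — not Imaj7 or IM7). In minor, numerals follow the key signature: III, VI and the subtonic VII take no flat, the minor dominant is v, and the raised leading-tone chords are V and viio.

iv7

Stacked in thirds the chord is F-Ab-C-Eb: a minor seventh chord on F.
In C minor, F is the subdominant; the diatonic minor seventh chord there is iv7.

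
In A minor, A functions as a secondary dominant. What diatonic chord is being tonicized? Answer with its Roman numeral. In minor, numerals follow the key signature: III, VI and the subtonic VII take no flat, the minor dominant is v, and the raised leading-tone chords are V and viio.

The chord is a major triad on A.
A dominant resolves down a perfect fifth: A → D. In A minor, D is scale degree 4, i.e. iv.

iv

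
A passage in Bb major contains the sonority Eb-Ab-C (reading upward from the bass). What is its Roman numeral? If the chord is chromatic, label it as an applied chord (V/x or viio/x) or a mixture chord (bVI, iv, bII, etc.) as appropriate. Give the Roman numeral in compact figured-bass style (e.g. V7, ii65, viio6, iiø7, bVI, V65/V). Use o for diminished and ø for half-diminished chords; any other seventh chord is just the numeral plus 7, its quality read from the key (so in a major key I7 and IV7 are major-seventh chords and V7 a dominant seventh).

Stacked in thirds the chord is Ab-C-Eb: a major triad on Ab.
Ab is the lowered seventh degree of Bb major (diatonic 7 would be A). This is a major triad on the lowered seventh degree (the subtonic), borrowed from the parallel minor.
With Eb in the bass the chord is in second inversion, so the figured bass is 64.

bVII64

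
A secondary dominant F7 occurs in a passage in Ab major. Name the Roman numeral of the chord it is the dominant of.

The chord is a dominant seventh chord on F.
A dominant resolves down a perfect fifth: F → Bb. In Ab major, Bb is scale degree 2, i.e. ii.

ii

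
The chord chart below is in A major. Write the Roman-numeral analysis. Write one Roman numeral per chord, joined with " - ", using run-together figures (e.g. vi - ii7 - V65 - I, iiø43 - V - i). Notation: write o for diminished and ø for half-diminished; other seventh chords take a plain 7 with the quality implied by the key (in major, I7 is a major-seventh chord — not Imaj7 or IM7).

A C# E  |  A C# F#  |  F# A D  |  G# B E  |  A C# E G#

I - vi6 - IV6 - V6 - I7

A-C#-E: root A is the tonic; major triad there is I.
A-C#-F#: minor triad on F# = scale degree 6 → vi6.
F#-A-D: major triad on D = scale degree 4 → IV6.
G#-B-E: major triad on E = scale degree 5 → V6.
A-C#-E-G#: root A is the tonic; major seventh chord there is I7.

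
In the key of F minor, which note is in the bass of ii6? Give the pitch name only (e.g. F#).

Bb

ii in F minor has root G; the chord is G-Bb-D.
The figure 6 means first inversion — the third is in the bass.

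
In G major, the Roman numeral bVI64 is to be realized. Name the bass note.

Bb

bVI in G major has root Eb; the chord is Eb-G-Bb.
The figure 64 means second inversion — the fifth is in the bass.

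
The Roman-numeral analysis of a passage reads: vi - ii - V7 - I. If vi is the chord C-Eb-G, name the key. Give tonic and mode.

The anchor chord is a minor triad on C, labeled vi.
If C is scale degree 6 and the mode makes that degree carry a minor triad, the tonic is Eb and the mode is major.

Eb major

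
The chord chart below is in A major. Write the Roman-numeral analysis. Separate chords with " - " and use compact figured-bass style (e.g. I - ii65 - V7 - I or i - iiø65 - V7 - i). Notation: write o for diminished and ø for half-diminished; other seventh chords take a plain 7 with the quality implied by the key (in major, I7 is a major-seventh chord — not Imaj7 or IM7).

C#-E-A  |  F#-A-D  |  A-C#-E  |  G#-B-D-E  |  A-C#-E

I6 - IV6 - I - V65 - I

C#-E-A: root A is the tonic; major triad there is I6.
F#-A-D: major triad on D = scale degree 4 → IV6.
A-C#-E has root A, degree 1 in A major, so I.
G#-B-D-E has root E, degree 5 in A major, so V65.
A-C#-E: major triad on A = scale degree 1 → I.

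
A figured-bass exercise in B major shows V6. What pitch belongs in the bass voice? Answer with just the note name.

V in B major has root F#; the chord is F#-A#-C#.
The figure 6 means first inversion — the third is in the bass.

A#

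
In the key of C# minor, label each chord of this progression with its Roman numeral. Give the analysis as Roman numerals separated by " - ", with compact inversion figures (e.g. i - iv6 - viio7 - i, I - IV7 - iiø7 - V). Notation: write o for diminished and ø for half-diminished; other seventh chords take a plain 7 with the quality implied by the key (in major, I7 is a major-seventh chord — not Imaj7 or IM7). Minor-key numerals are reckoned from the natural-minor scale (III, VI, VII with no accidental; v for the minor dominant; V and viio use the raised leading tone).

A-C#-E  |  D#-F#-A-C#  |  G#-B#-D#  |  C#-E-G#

VI - iiø7 - V - i

A-C#-E: major triad on A = scale degree 6 → VI.
D#-F#-A-C#: root D# is the supertonic; half-diminished seventh chord there is iiø7.
G#-B#-D#: major triad on G# = scale degree 5 → V.
C#-E-G#: minor triad on C# = scale degree 1 → i.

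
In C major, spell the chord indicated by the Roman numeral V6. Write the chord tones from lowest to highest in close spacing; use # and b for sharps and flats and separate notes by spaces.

B D G

In C major, the fifth degree is G, and the diatonic chord built there is a major triad.
That chord is spelled G-B-D.
The figured bass 6 indicates first inversion, placing the third (B) in the bass: B-D-G.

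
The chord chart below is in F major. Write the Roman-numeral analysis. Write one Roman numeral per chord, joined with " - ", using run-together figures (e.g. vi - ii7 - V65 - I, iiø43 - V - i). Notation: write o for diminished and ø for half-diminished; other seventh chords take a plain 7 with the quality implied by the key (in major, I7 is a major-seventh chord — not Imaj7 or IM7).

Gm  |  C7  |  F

Gm: root G is the supertonic; minor triad there is ii.
C7 has root C, degree 5 in F major, so V7.
F: major triad on F = scale degree 1 → I.

ii - V7 - I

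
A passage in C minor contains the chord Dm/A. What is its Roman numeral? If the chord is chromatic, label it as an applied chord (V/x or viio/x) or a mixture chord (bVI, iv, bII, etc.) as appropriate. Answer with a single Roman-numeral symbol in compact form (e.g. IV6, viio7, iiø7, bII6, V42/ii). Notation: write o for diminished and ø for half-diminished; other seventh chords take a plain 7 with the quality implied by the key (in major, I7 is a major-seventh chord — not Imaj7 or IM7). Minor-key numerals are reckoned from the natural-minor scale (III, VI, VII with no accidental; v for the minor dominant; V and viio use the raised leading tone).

ii64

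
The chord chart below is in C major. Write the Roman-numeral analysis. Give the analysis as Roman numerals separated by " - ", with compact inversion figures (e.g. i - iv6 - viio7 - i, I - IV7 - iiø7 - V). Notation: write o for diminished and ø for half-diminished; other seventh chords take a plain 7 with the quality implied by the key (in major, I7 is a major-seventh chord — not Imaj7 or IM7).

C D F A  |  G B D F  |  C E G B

C-D-F-A: root D is the supertonic; minor seventh chord there is ii42.
G-B-D-F: dominant seventh chord on G = scale degree 5 → V7.
C-E-G-B: major seventh chord on C = scale degree 1 → I7.

ii42 - V7 - I7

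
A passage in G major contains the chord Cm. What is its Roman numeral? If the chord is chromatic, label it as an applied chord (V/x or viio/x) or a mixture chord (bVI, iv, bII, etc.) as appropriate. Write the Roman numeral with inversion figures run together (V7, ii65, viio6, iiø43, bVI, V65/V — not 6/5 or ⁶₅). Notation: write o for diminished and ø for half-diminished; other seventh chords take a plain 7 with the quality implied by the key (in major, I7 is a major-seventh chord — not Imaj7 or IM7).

iv

The pitches C-Eb-G form a minor triad rooted on C.
C is the fourth degree of G major. This is the minor subdominant, borrowed from the parallel minor.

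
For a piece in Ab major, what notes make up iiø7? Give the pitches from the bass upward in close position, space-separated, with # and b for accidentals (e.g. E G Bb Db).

Bb Db Fb Ab

Scale degree 2 in Ab major is Bb; here the chord built on it is altered to a half-diminished seventh chord. iiø7 is the half-diminished supertonic seventh, borrowed from the parallel minor.
So the chord is Bb-Db-Fb-Ab, a half-diminished seventh chord.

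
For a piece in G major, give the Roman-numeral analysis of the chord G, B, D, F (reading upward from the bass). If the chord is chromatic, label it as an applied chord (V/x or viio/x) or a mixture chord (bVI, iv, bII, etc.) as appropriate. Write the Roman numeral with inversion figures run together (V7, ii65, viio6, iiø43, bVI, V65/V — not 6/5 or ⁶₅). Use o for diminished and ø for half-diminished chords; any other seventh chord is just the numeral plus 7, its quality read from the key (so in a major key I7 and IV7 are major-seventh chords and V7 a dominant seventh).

The pitches G-B-D-F form a dominant seventh chord rooted on G.
G is not a diatonic chord root with this quality in G major, but it lies a perfect fifth above C (IV), so the chord functions as an applied dominant of IV.

V7/IV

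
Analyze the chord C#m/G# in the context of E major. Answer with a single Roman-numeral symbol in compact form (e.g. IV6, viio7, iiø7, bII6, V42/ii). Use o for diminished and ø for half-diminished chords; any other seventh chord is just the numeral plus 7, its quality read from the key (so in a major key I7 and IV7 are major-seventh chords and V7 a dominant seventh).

The pitches C#-E-G# form a minor triad rooted on C#.
In E major, C# is the submediant; the diatonic minor triad there is vi.
With G# in the bass the chord is in second inversion, so the figured bass is 64.

vi64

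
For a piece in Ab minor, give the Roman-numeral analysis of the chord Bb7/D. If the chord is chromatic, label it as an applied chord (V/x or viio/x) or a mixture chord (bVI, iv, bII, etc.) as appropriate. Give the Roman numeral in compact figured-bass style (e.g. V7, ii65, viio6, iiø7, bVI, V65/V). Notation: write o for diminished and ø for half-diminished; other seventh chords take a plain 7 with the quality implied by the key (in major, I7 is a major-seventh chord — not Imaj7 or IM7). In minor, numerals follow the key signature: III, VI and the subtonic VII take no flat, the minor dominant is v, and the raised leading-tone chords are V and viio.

V65/V

The pitches Bb-D-F-Ab form a dominant seventh chord rooted on Bb.
Bb is not a diatonic chord root with this quality in Ab minor, but it lies a perfect fifth above Eb (V), so the chord functions as an applied dominant of V.
With D in the bass the chord is in first inversion, so the figured bass is 65.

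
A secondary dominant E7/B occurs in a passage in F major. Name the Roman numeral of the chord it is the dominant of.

iii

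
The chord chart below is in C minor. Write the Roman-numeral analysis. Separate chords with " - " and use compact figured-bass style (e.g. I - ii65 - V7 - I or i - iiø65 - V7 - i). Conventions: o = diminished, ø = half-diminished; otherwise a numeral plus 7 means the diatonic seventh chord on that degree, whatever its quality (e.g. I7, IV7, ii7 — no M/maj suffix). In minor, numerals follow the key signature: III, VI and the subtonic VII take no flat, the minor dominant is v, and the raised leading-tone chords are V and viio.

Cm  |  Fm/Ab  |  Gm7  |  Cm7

i - iv6 - v7 - i7

Cm: root C is the tonic; minor triad there is i.
Fm/Ab: root F is the subdominant; minor triad there is iv6.
Gm7: root G is the dominant; minor seventh chord there is v7.
Cm7 has root C, degree 1 in C minor, so i7.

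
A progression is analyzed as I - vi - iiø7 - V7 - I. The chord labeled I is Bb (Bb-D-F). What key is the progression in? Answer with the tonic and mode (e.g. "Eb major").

I is given as Bb-D-F — a major triad with root Bb.
If Bb is scale degree 1 and the mode makes that degree carry a major triad, the tonic is Bb and the mode is major.

Bb major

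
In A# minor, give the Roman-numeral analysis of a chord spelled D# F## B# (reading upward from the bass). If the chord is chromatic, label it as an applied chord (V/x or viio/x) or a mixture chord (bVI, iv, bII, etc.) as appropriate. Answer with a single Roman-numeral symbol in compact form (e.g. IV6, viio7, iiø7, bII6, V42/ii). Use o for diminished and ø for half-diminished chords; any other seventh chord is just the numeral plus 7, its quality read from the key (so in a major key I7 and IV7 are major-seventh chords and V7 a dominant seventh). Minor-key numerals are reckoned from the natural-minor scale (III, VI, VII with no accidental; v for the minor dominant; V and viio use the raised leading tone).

Stacked in thirds the chord is B#-D#-F##: a minor triad on B#.
B# is the second degree of A# minor. This is the minor supertonic, borrowed from the parallel major (the Dorian ii).
With D# in the bass the chord is in first inversion, so the figured bass is 6.

ii6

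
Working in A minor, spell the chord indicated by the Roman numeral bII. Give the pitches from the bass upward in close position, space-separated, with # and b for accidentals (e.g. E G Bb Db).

Bb D F

Scale degree 2 in A minor is B; lowering it a half step gives Bb. bII is the Neapolitan chord — a major triad on the lowered second degree.
So the chord is Bb-D-F.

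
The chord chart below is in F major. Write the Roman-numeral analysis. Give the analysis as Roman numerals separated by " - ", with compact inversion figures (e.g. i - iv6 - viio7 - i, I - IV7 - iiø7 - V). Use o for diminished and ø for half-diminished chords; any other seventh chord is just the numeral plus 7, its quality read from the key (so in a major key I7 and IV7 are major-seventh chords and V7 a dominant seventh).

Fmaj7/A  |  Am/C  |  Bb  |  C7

I65 - iii6 - IV - V7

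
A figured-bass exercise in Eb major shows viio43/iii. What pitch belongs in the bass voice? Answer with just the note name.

C

The applied chord viio43/iii is rooted on F#: F#-A-C-Eb.
The figure 43 means second inversion — the fifth is in the bass.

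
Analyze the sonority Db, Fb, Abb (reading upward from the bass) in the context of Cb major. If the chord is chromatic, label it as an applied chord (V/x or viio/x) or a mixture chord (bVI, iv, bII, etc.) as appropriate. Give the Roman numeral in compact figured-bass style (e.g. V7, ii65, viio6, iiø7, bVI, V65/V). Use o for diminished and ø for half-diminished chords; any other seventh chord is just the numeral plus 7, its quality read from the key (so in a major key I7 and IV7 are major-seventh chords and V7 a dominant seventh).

The pitches Db-Fb-Abb form a diminished triad rooted on Db.
Db is the second degree of Cb major. This is the diminished supertonic triad, borrowed from the parallel minor.

iio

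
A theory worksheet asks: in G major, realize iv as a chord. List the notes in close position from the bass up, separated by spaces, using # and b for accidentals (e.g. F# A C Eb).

C Eb G

Scale degree 4 in G major is C; here the chord built on it is altered to a minor triad. iv is the minor subdominant, borrowed from the parallel minor.
So the chord is C-Eb-G, a minor triad.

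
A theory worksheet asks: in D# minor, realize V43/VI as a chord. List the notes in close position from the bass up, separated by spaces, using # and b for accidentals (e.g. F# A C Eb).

V43/VI is a secondary dominant — the dominant seventh of VI. VI in D# minor is B, so the applied chord's root is F#, a perfect fifth above.
Building a dominant seventh chord on F# gives F#-A#-C#-E.
The figured bass 43 indicates second inversion, placing the fifth (C#) in the bass: C#-E-F#-A#.

C# E F# A#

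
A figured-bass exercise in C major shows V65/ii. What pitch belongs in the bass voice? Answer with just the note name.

C#

The applied chord V65/ii is rooted on A: A-C#-E-G.
The figure 65 means first inversion — the third is in the bass.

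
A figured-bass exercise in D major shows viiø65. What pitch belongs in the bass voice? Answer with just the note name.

E

viiø in D major has root C#; the chord is C#-E-G-B.
The figure 65 means first inversion — the third is in the bass.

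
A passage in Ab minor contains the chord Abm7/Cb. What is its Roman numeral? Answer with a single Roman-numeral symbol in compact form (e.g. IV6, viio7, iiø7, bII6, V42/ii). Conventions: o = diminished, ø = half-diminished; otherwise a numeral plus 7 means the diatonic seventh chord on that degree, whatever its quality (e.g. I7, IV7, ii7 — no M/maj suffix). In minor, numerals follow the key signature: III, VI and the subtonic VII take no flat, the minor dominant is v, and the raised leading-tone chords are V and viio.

Stacked in thirds the chord is Ab-Cb-Eb-Gb: a minor seventh chord on Ab.
In Ab minor, Ab is the tonic; the diatonic minor seventh chord there is i7.
With Cb in the bass the chord is in first inversion, so the figured bass is 65.

i65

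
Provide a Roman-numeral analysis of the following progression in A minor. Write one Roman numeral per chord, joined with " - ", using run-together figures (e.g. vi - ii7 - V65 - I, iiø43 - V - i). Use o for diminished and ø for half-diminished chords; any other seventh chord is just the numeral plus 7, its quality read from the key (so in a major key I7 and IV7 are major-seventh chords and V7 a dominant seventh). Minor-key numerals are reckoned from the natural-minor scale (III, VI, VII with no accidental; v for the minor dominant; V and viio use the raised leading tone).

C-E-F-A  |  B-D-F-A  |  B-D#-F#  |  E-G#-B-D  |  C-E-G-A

VI43 - iiø7 - V/V - V7 - i65

C-E-F-A: root F is the submediant; major seventh chord there is VI43.
B-D-F-A has root B, degree 2 in A minor, so iiø7.
B-D#-F#: chromatic; B is V of V, so V/V.
E-G#-B-D has root E, degree 5 in A minor, so V7.
C-E-G-A: minor seventh chord on A = scale degree 1 → i65.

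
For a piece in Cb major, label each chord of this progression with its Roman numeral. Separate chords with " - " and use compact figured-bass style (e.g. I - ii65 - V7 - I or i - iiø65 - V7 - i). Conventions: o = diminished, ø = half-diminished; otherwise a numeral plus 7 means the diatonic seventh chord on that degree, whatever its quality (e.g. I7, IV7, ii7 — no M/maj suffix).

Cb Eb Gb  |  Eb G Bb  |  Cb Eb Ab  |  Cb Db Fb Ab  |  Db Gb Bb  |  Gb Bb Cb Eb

I - V/vi - vi6 - ii42 - V64 - I43

Cb-Eb-Gb: root Cb is the tonic; major triad there is I.
Eb-G-Bb: a major triad on Eb, the applied dominant of vi → V/vi.
Cb-Eb-Ab: minor triad on Ab = scale degree 6 → vi6.
Cb-Db-Fb-Ab: minor seventh chord on Db = scale degree 2 → ii42.
Db-Gb-Bb has root Gb, degree 5 in Cb major, so V64.
Gb-Bb-Cb-Eb: major seventh chord on Cb = scale degree 1 → I43.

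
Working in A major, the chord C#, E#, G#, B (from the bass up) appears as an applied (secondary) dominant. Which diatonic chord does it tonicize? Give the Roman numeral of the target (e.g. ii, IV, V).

The chord is a dominant seventh chord on C#.
A dominant resolves down a perfect fifth: C# → F#. In A major, F# is scale degree 6, i.e. vi.

vi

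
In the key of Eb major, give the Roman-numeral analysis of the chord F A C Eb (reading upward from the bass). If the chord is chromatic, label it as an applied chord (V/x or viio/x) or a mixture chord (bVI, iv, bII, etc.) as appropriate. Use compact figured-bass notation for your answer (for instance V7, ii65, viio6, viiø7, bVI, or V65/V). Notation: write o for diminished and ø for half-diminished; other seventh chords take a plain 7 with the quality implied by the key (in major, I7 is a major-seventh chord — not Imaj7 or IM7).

V7/V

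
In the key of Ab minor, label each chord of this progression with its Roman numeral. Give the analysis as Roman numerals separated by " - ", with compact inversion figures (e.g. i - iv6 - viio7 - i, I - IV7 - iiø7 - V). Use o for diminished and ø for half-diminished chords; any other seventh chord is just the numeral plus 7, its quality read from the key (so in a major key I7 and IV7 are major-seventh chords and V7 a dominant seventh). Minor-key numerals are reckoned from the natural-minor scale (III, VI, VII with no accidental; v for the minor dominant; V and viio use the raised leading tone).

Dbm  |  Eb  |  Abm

Dbm has root Db, degree 4 in Ab minor, so iv.
Eb has root Eb, degree 5 in Ab minor, so V.
Abm has root Ab, degree 1 in Ab minor, so i.

iv - V - i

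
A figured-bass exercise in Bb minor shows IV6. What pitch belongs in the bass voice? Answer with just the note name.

G

IV in Bb minor has root Eb; the chord is Eb-G-Bb.
The figure 6 means first inversion — the third is in the bass.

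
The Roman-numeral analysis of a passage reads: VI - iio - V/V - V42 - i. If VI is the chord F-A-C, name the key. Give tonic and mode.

The anchor chord is a major triad on F, labeled VI.
VI on F implies F is the submediant; that puts the tonic at A, and the uppercase numeral fits minor mode.

A minor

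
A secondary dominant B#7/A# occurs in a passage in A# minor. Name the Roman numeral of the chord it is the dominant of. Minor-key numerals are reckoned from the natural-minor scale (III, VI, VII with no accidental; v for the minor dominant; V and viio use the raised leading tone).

V

The chord is a dominant seventh chord on B#.
A dominant resolves down a perfect fifth: B# → E#. In A# minor, E# is scale degree 5, i.e. V.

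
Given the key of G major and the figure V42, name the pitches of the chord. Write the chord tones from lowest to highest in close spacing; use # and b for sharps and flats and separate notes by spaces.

The numeral's case and figure indicate a dominant seventh chord. In G major its root, the dominant, is D.
Stacking thirds from D gives D-F#-A-C.
With the 42 figure the chord is in third inversion; from the bass C upward in close position it reads C-D-F#-A.

C D F# A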